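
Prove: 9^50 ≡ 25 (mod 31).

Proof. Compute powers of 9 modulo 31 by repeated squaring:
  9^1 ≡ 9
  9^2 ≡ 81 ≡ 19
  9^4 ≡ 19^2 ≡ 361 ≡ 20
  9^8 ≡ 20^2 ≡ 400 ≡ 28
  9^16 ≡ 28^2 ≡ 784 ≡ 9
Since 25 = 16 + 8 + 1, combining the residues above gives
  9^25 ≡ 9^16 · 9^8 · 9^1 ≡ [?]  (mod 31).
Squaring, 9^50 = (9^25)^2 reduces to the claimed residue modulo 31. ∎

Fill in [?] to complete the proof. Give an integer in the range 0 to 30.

Multiply the listed residues: 9 · 28 · 9 = 252 → 2268.
Reducing modulo 31: 2268 = 73·31 + 5, so 9^25 ≡ 5.

5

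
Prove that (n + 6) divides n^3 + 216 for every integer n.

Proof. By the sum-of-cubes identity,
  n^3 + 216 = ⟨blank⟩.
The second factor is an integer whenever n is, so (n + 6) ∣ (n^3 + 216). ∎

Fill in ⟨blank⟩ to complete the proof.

a^3 + b^3 = (a + b)(a^2 - ab + b^2). With a = n, b = 6:
n^3 + 216 = (n + 6)(n^2 - 6n + 36).

(n + 6)(n^2 - 6n + 36)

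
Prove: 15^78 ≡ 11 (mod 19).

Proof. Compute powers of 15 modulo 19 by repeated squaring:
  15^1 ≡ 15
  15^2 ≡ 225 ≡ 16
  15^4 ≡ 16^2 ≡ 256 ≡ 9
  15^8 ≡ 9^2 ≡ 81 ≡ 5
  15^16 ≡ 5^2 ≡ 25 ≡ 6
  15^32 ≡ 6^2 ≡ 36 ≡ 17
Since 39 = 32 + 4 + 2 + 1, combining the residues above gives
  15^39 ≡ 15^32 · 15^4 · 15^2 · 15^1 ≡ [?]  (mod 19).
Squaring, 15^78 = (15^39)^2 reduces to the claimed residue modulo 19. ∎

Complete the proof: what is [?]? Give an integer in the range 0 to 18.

15^32 · 15^4 · 15^2 · 15^1 ≡ 17 · 9 · 16 · 15 = 36720.
36720 mod 19 = 12, so 15^39 ≡ 12 (mod 19).

12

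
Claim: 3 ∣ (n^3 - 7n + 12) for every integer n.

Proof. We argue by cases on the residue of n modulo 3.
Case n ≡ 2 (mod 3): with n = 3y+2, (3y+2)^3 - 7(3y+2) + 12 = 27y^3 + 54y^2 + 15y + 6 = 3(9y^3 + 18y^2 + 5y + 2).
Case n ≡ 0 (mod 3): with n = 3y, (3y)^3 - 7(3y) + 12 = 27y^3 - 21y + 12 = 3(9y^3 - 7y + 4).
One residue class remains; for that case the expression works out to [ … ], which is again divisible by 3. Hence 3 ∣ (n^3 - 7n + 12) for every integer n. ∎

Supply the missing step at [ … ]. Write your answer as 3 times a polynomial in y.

3(9y^3 + 9y^2 - 4y + 2)

The residues treated are {2, 0}, so the missing case is n ≡ 1 (mod 3); write n = 3y+1.
Then (3y+1)^3 - 7(3y+1) + 12 = 27y^3 + 27y^2 - 12y + 6 = 3(9y^3 + 9y^2 - 4y + 2).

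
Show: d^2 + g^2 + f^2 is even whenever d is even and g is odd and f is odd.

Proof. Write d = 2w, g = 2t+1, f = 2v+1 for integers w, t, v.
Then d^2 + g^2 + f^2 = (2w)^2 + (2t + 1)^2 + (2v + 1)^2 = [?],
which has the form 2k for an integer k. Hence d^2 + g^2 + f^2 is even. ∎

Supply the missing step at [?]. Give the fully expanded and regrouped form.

Expanding: (2w)^2 + (2t + 1)^2 + (2v + 1)^2 = 4t^2 + 4t + 4v^2 + 4v + 4w^2 + 2.
Every term is even; pulling out the factor of 2 gives 2(2t^2 + 2t + 2v^2 + 2v + 2w^2 + 1).

2(2t^2 + 2t + 2v^2 + 2v + 2w^2 + 1)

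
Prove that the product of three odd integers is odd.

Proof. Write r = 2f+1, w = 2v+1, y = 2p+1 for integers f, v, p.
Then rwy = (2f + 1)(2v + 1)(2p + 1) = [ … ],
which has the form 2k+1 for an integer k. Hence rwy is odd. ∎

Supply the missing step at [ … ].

(2f + 1)(2v + 1)(2p + 1) = 8fpv + 4fp + 4fv + 2f + 4pv + 2p + 2v + 1
= 2(4fpv + 2fp + 2fv + f + 2pv + p + v) + 1.
Since 4fpv + 2fp + 2fv + f + 2pv + p + v is an integer, the product is of the form 2k+1 for an integer k.

2(4fpv + 2fp + 2fv + f + 2pv + p + v) + 1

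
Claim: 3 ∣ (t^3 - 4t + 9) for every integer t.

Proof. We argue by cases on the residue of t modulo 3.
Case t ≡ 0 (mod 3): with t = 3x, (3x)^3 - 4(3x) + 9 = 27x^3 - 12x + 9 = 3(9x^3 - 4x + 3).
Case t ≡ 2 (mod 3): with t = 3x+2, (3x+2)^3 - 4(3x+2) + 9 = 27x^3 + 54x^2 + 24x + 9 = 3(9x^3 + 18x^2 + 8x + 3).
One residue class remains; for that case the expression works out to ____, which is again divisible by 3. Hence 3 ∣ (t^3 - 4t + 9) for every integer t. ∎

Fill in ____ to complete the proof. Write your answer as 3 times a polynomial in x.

Only t ≡ 1 (mod 3) is unaccounted for. Put t = 3x+1:
(3x+1)^3 - 4(3x+1) + 9 expands to 27x^3 + 27x^2 - 3x + 6,
and factoring out 3 leaves 3(9x^3 + 9x^2 - x + 2).

3(9x^3 + 9x^2 - x + 2)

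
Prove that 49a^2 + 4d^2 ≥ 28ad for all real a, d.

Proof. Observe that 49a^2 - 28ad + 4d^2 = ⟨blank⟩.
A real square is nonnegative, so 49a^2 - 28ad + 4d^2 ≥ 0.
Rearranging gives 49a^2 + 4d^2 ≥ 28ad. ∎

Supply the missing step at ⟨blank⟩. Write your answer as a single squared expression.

The leading and trailing coefficients are 7^2 and 2^2, and 28 = 2·7·2, so the trinomial is (7a - 2d)^2.
Hence 49a^2 - 28ad + 4d^2 ≥ 0.

(7a - 2d)^2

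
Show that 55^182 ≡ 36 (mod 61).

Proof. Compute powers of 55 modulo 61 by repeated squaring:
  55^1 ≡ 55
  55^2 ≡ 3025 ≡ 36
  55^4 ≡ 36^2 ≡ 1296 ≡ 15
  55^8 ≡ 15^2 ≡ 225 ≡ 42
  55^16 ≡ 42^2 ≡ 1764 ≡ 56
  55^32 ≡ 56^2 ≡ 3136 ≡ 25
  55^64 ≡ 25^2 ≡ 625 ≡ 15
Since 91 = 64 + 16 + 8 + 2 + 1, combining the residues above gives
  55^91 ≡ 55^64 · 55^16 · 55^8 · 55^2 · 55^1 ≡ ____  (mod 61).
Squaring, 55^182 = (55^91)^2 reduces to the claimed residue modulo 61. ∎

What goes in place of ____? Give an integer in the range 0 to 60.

6

Multiply the listed residues: 15 · 56 · 42 · 36 · 55 = 840 → 35280 → 1270080 → 69854400.
Reducing modulo 61: 69854400 = 1145154·61 + 6, so 55^91 ≡ 6.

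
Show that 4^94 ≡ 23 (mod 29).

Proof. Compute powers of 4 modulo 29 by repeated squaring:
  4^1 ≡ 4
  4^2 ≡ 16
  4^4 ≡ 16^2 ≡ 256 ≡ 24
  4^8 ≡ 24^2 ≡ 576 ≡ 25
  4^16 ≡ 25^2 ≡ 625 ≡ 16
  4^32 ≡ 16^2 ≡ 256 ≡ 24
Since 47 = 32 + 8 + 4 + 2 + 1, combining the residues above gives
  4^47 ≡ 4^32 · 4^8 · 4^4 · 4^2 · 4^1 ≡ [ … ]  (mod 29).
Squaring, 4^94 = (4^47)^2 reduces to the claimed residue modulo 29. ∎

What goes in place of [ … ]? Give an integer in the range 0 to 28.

Multiply the listed residues: 24 · 25 · 24 · 16 · 4 = 600 → 14400 → 230400 → 921600.
Reducing modulo 29: 921600 = 31779·29 + 9, so 4^47 ≡ 9.

9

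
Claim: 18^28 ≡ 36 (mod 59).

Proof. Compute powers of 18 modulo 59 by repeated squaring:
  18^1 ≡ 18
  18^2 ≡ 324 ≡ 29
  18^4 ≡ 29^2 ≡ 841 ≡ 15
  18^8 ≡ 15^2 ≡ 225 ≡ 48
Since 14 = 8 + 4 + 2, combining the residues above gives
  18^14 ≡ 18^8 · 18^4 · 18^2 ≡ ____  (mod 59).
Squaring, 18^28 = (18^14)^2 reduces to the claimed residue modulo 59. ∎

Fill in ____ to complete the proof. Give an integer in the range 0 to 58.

18^8 · 18^4 · 18^2 ≡ 48 · 15 · 29 = 20880.
20880 mod 59 = 53, so 18^14 ≡ 53 (mod 59).

53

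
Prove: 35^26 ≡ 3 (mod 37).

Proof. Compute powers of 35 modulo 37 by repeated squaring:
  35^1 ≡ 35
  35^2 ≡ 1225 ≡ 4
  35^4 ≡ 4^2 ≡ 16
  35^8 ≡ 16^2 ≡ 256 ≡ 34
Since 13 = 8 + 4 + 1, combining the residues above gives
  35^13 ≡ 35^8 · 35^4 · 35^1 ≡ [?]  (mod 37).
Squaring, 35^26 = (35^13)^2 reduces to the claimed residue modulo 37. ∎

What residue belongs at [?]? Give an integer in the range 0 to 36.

Multiply the listed residues: 34 · 16 · 35 = 544 → 19040.
Reducing modulo 37: 19040 = 514·37 + 22, so 35^13 ≡ 22.

22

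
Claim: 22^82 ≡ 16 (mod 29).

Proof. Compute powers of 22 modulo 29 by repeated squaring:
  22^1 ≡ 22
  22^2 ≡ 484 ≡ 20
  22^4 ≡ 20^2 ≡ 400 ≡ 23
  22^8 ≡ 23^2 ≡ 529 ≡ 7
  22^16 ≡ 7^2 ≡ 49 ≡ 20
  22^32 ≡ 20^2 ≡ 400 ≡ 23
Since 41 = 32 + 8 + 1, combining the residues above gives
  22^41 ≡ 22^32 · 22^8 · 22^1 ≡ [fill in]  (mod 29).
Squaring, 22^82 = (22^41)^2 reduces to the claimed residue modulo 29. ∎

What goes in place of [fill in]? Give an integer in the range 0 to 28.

22^32 · 22^8 · 22^1 ≡ 23 · 7 · 22 = 3542.
3542 mod 29 = 4, so 22^41 ≡ 4 (mod 29).

4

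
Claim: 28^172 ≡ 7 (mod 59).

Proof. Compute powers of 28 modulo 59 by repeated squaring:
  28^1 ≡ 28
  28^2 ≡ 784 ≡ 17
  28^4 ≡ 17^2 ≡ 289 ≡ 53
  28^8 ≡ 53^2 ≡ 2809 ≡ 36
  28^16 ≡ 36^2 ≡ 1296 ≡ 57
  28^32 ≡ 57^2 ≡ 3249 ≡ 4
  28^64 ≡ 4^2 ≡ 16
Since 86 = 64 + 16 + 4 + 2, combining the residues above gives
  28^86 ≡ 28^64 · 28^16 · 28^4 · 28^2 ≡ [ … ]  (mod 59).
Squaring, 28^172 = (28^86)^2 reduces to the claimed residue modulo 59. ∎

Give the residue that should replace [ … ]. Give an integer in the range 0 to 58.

19

28^64 · 28^16 · 28^4 · 28^2 ≡ 16 · 57 · 53 · 17 = 821712.
821712 mod 59 = 19, so 28^86 ≡ 19 (mod 59).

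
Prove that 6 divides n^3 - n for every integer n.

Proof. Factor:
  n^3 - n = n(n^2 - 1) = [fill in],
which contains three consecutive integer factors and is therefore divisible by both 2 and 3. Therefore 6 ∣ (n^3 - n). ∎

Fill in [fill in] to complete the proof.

n(n^2 - 1) = n(n - 1)(n + 1) = (n - 1)n(n + 1).
These three factors are consecutive integers, so their product is divisible by 6.

(n - 1)n(n + 1)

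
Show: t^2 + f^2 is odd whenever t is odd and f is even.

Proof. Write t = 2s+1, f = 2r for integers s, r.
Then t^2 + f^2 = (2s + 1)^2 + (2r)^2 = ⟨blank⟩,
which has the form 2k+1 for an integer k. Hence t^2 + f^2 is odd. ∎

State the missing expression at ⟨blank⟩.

Expanding: (2s + 1)^2 + (2r)^2 = 4r^2 + 4s^2 + 4s + 1.
Every term except the constant is even, so this is 2(2r^2 + 2s^2 + 2s) + 1,
and 2r^2 + 2s^2 + 2s ∈ ℤ gives the required form.

2(2r^2 + 2s^2 + 2s) + 1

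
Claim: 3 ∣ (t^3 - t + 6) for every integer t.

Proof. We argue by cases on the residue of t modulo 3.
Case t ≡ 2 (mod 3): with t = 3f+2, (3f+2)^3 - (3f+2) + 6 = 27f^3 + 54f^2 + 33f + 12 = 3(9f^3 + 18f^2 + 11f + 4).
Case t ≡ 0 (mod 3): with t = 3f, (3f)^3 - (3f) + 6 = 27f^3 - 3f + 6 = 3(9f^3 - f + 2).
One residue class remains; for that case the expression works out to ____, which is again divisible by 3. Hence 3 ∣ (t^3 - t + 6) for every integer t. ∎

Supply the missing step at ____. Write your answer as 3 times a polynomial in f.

The residues treated are {2, 0}, so the missing case is t ≡ 1 (mod 3); write t = 3f+1.
Then (3f+1)^3 - (3f+1) + 6 = 27f^3 + 27f^2 + 6f + 6 = 3(9f^3 + 9f^2 + 2f + 2).

3(9f^3 + 9f^2 + 2f + 2)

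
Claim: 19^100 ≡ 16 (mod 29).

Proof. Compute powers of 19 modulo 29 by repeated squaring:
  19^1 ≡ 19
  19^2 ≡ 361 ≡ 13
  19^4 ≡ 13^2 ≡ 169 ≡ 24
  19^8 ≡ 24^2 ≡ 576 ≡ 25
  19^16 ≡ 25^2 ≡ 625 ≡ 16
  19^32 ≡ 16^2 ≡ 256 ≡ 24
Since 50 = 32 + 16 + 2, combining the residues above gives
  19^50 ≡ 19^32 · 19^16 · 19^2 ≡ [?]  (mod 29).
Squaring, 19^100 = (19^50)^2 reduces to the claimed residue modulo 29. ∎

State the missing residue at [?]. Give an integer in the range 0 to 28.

Multiply the listed residues: 24 · 16 · 13 = 384 → 4992.
Reducing modulo 29: 4992 = 172·29 + 4, so 19^50 ≡ 4.

4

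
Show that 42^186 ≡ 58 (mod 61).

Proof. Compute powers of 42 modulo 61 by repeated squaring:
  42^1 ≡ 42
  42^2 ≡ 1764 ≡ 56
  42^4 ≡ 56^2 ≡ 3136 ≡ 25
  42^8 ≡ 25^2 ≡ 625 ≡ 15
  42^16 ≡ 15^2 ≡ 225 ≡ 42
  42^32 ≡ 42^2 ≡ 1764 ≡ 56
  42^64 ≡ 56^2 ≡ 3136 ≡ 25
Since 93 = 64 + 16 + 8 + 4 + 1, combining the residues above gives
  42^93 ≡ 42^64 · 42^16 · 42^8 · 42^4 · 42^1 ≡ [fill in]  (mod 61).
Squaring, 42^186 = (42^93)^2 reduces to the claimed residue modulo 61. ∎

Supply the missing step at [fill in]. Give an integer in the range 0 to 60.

34

42^64 · 42^16 · 42^8 · 42^4 · 42^1 ≡ 25 · 42 · 15 · 25 · 42 = 16537500.
16537500 mod 61 = 34, so 42^93 ≡ 34 (mod 61).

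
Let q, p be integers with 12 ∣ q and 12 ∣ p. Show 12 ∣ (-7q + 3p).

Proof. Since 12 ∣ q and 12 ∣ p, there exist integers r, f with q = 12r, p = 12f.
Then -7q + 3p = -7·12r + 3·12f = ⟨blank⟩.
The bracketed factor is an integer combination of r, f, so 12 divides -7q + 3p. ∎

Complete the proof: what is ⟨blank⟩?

Each term has a factor of 12: -7·12r + 3·12f = 12·(3f - 7r).
Since 3f - 7r is an integer, 12 ∣ (-7q + 3p).

12(3f - 7r)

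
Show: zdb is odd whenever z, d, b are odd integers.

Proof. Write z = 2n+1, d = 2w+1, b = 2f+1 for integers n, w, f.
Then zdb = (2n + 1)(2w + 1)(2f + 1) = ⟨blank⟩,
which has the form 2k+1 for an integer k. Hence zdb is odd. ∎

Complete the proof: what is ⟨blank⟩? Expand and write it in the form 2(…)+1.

2(4fnw + 2fn + 2fw + f + 2nw + n + w) + 1

Expanding: (2n + 1)(2w + 1)(2f + 1) = 8fnw + 4fn + 4fw + 2f + 4nw + 2n + 2w + 1.
Every term except the constant is even, so this is 2(4fnw + 2fn + 2fw + f + 2nw + n + w) + 1,
and 4fnw + 2fn + 2fw + f + 2nw + n + w ∈ ℤ gives the required form.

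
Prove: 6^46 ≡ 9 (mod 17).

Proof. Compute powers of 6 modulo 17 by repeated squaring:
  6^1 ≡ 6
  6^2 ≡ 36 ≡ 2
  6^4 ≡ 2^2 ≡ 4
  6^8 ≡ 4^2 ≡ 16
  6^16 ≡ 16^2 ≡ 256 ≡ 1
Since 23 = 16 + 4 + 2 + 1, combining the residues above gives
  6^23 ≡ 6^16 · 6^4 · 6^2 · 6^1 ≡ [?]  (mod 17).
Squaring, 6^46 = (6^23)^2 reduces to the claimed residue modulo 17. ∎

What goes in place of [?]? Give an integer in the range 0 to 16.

14

6^16 · 6^4 · 6^2 · 6^1 ≡ 1 · 4 · 2 · 6 = 48.
48 mod 17 = 14, so 6^23 ≡ 14 (mod 17).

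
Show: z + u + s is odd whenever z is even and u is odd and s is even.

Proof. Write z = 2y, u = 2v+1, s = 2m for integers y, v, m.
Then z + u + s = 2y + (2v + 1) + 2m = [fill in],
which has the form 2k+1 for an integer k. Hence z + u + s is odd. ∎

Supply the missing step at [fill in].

Expanding: 2y + (2v + 1) + 2m = 2m + 2v + 2y + 1.
Every term except the constant is even, so this is 2(m + v + y) + 1,
and m + v + y ∈ ℤ gives the required form.

2(m + v + y) + 1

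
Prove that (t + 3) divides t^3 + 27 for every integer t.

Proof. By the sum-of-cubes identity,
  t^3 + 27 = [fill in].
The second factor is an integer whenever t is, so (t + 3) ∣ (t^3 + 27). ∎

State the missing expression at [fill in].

Polynomial division of t^3 + 27 by t + 3 leaves remainder 0 and quotient t^2 - 3t + 9.
Hence t^3 + 27 = (t + 3)(t^2 - 3t + 9).

(t + 3)(t^2 - 3t + 9)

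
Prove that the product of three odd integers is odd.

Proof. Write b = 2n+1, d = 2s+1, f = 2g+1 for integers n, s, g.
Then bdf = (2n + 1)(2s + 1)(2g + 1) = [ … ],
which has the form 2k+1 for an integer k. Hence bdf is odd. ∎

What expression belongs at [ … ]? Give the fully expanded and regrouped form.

(2n + 1)(2s + 1)(2g + 1) = 8gns + 4gn + 4gs + 2g + 4ns + 2n + 2s + 1
= 2(4gns + 2gn + 2gs + g + 2ns + n + s) + 1.
Since 4gns + 2gn + 2gs + g + 2ns + n + s is an integer, the product is of the form 2k+1 for an integer k.

2(4gns + 2gn + 2gs + g + 2ns + n + s) + 1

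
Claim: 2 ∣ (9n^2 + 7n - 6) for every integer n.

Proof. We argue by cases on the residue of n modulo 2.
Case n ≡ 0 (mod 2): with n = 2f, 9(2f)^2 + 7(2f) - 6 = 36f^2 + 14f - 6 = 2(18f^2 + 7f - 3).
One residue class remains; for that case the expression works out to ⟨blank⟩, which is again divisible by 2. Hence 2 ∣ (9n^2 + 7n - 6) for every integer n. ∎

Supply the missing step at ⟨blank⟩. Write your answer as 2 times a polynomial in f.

2(18f^2 + 25f + 5)

The residues treated are {0}, so the missing case is n ≡ 1 (mod 2); write n = 2f+1.
Then 9(2f+1)^2 + 7(2f+1) - 6 = 36f^2 + 50f + 10 = 2(18f^2 + 25f + 5).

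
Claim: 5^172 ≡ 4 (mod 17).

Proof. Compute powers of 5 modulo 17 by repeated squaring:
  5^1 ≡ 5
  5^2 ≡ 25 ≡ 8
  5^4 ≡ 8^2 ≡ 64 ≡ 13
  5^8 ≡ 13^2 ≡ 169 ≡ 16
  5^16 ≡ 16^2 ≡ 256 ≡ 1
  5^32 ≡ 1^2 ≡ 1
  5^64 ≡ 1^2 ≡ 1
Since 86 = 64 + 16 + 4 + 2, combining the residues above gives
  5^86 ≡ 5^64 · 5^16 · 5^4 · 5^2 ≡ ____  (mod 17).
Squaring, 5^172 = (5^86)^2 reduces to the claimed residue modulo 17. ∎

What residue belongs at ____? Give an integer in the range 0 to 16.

5^64 · 5^16 · 5^4 · 5^2 ≡ 1 · 1 · 13 · 8 = 104.
104 mod 17 = 2, so 5^86 ≡ 2 (mod 17).

2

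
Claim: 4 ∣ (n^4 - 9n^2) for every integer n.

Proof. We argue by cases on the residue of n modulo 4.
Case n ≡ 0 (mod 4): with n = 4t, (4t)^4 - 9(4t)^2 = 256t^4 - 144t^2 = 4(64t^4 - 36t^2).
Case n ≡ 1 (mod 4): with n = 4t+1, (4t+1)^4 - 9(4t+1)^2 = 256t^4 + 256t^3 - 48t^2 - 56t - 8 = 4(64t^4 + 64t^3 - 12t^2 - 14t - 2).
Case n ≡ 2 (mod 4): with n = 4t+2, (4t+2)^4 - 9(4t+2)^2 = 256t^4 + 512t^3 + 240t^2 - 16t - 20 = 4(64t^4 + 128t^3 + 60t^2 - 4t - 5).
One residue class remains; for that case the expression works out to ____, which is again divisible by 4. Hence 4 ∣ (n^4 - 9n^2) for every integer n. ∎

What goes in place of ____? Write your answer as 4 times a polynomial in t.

The residues treated are {0, 1, 2}, so the missing case is n ≡ 3 (mod 4); write n = 4t+3.
Then (4t+3)^4 - 9(4t+3)^2 = 256t^4 + 768t^3 + 720t^2 + 216t = 4(64t^4 + 192t^3 + 180t^2 + 54t).

4(64t^4 + 192t^3 + 180t^2 + 54t)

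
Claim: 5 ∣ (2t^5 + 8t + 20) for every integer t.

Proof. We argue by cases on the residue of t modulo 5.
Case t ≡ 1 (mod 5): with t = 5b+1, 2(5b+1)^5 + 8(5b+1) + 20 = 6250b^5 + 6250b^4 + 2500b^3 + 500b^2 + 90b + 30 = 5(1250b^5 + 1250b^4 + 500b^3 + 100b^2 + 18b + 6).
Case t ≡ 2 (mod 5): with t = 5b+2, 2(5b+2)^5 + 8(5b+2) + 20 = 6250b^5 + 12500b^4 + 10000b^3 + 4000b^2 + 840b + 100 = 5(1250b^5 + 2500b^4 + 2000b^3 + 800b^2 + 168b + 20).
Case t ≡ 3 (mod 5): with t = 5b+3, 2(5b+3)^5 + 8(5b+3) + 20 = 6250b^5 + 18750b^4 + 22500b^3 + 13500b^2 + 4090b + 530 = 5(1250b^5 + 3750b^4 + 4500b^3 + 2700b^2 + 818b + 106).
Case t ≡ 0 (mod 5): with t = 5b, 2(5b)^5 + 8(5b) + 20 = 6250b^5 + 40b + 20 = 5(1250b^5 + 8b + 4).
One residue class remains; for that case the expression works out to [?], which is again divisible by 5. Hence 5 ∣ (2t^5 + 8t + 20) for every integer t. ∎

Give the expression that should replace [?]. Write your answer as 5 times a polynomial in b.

5(1250b^5 + 5000b^4 + 8000b^3 + 6400b^2 + 2568b + 420)

The residues treated are {1, 2, 3, 0}, so the missing case is t ≡ 4 (mod 5); write t = 5b+4.
Then 2(5b+4)^5 + 8(5b+4) + 20 = 6250b^5 + 25000b^4 + 40000b^3 + 32000b^2 + 12840b + 2100 = 5(1250b^5 + 5000b^4 + 8000b^3 + 6400b^2 + 2568b + 420).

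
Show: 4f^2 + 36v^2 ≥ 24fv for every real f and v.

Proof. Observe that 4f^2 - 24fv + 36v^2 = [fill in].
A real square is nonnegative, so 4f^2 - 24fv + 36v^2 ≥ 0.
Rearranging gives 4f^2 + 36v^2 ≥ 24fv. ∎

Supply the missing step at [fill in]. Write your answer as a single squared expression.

(2f - 6v)^2

The leading and trailing coefficients are 2^2 and 6^2, and 24 = 2·2·6, so the trinomial is (2f - 6v)^2.
Hence 4f^2 - 24fv + 36v^2 ≥ 0.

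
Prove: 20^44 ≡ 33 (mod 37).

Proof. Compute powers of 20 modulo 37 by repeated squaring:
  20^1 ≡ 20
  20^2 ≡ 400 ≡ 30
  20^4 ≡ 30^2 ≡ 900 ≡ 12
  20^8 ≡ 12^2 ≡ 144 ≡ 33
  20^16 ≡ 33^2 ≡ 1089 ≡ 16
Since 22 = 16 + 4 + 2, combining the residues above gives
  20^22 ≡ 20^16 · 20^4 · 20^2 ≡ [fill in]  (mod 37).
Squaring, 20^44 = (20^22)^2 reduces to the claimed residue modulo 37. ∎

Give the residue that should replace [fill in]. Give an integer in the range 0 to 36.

Multiply the listed residues: 16 · 12 · 30 = 192 → 5760.
Reducing modulo 37: 5760 = 155·37 + 25, so 20^22 ≡ 25.

25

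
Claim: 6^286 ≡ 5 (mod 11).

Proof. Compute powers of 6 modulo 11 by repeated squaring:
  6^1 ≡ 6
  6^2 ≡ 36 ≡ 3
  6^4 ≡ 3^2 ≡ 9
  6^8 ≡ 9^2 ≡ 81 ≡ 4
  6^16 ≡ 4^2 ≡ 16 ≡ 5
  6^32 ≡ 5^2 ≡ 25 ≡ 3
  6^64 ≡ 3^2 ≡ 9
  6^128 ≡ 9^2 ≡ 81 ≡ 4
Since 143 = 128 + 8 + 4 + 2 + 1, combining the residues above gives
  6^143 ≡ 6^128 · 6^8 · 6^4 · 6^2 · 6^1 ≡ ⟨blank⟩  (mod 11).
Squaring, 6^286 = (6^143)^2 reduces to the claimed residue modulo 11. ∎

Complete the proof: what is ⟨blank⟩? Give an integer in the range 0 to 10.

7

Multiply the listed residues: 4 · 4 · 9 · 3 · 6 = 16 → 144 → 432 → 2592.
Reducing modulo 11: 2592 = 235·11 + 7, so 6^143 ≡ 7.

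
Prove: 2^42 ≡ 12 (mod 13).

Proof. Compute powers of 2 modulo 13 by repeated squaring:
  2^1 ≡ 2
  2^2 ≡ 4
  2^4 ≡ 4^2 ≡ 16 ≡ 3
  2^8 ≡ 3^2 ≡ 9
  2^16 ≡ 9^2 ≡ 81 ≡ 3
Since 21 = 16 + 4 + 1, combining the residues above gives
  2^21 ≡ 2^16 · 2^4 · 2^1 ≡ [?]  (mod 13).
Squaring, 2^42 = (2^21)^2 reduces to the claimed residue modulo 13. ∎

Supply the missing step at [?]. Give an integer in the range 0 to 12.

2^16 · 2^4 · 2^1 ≡ 3 · 3 · 2 = 18.
18 mod 13 = 5, so 2^21 ≡ 5 (mod 13).

5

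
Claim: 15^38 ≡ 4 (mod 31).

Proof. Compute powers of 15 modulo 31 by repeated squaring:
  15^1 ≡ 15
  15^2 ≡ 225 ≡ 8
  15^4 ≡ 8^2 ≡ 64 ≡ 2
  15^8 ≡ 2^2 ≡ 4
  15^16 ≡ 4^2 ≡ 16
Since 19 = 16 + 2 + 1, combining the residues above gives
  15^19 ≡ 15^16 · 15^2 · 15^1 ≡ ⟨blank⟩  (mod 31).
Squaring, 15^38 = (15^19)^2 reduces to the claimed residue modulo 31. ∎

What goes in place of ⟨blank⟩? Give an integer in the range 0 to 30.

15^16 · 15^2 · 15^1 ≡ 16 · 8 · 15 = 1920.
1920 mod 31 = 29, so 15^19 ≡ 29 (mod 31).

29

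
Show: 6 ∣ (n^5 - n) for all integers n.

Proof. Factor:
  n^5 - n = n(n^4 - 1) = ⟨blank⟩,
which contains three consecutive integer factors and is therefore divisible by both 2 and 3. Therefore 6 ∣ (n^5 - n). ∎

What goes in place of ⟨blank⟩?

(n - 1)n(n + 1)(n^2 + 1)

n^4 - 1 = (n^2 - 1)(n^2 + 1), and n^2 - 1 = (n-1)(n+1).
So n(n^4 - 1) = (n - 1)n(n + 1)(n^2 + 1).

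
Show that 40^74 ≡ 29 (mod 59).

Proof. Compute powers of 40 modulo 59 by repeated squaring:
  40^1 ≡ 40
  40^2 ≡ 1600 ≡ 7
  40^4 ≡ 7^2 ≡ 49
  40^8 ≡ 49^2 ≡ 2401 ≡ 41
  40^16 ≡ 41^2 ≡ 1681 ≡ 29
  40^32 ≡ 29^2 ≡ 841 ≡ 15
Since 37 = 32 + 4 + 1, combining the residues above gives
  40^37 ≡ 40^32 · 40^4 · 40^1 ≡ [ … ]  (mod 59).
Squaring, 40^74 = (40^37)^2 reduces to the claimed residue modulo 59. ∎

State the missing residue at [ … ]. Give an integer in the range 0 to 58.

18

40^32 · 40^4 · 40^1 ≡ 15 · 49 · 40 = 29400.
29400 mod 59 = 18, so 40^37 ≡ 18 (mod 59).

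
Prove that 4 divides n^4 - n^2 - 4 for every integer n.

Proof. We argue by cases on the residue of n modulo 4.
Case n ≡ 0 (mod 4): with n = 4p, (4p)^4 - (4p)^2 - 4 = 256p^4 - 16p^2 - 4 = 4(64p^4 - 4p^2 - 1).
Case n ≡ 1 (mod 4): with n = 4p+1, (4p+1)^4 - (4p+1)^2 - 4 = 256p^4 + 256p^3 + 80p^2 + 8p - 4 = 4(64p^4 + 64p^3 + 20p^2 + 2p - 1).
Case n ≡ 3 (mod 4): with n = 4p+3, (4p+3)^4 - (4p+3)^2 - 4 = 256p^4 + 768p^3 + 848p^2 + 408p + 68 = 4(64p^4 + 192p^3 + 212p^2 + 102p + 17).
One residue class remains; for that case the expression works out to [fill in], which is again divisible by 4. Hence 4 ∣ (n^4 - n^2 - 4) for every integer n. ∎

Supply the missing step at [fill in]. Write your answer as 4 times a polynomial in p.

The residues treated are {0, 1, 3}, so the missing case is n ≡ 2 (mod 4); write n = 4p+2.
Then (4p+2)^4 - (4p+2)^2 - 4 = 256p^4 + 512p^3 + 368p^2 + 112p + 8 = 4(64p^4 + 128p^3 + 92p^2 + 28p + 2).

4(64p^4 + 128p^3 + 92p^2 + 28p + 2)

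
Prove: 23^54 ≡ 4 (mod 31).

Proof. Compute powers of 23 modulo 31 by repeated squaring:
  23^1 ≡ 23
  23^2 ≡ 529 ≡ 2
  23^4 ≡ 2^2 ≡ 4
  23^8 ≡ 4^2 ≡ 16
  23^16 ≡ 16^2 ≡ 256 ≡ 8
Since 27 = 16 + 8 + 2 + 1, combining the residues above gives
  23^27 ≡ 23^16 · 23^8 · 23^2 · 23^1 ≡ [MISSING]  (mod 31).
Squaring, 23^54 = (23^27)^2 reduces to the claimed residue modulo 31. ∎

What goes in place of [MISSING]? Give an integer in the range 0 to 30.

29

Multiply the listed residues: 8 · 16 · 2 · 23 = 128 → 256 → 5888.
Reducing modulo 31: 5888 = 189·31 + 29, so 23^27 ≡ 29.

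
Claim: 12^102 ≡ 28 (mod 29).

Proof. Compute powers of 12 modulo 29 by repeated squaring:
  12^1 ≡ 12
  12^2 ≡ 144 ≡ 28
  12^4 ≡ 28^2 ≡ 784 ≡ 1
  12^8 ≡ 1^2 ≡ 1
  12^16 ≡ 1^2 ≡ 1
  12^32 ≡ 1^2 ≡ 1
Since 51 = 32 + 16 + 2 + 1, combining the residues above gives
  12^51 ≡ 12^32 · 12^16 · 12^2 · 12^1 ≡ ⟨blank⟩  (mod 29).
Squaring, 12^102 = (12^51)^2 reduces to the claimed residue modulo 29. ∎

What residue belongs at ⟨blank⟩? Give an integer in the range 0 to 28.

17

12^32 · 12^16 · 12^2 · 12^1 ≡ 1 · 1 · 28 · 12 = 336.
336 mod 29 = 17, so 12^51 ≡ 17 (mod 29).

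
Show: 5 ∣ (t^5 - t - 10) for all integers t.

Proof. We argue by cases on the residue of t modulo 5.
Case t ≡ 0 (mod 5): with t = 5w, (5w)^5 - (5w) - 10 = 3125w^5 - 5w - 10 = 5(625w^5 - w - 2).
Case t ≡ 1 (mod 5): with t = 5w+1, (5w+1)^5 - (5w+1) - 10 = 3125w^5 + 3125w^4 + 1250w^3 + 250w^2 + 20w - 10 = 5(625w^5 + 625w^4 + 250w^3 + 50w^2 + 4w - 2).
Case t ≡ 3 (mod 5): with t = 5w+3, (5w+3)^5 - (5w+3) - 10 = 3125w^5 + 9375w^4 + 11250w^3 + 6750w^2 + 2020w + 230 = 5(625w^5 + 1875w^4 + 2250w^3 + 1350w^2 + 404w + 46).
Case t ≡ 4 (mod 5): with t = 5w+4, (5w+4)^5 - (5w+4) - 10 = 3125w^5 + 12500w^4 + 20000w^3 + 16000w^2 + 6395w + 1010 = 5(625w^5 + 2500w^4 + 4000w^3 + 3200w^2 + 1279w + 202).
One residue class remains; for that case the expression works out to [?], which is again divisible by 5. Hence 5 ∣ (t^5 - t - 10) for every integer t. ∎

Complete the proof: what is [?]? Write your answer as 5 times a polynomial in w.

Only t ≡ 2 (mod 5) is unaccounted for. Put t = 5w+2:
(5w+2)^5 - (5w+2) - 10 expands to 3125w^5 + 6250w^4 + 5000w^3 + 2000w^2 + 395w + 20,
and factoring out 5 leaves 5(625w^5 + 1250w^4 + 1000w^3 + 400w^2 + 79w + 4).

5(625w^5 + 1250w^4 + 1000w^3 + 400w^2 + 79w + 4)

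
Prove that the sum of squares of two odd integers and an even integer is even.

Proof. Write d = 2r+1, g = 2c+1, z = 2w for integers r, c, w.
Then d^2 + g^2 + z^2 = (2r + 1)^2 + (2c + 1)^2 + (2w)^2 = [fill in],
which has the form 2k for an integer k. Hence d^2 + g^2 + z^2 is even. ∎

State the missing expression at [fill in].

Expanding: (2r + 1)^2 + (2c + 1)^2 + (2w)^2 = 4c^2 + 4c + 4r^2 + 4r + 4w^2 + 2.
Every term is even; pulling out the factor of 2 gives 2(2c^2 + 2c + 2r^2 + 2r + 2w^2 + 1).

2(2c^2 + 2c + 2r^2 + 2r + 2w^2 + 1)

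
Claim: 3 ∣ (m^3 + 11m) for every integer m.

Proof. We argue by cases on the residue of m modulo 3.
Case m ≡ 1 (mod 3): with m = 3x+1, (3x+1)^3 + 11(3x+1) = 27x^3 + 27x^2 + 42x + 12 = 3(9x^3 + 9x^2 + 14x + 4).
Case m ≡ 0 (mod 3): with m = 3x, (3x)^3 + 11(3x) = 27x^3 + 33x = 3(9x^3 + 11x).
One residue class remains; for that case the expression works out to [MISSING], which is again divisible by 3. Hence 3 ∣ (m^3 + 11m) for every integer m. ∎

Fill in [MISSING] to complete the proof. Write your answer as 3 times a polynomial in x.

3(9x^3 + 18x^2 + 23x + 10)

Only m ≡ 2 (mod 3) is unaccounted for. Put m = 3x+2:
(3x+2)^3 + 11(3x+2) expands to 27x^3 + 54x^2 + 69x + 30,
and factoring out 3 leaves 3(9x^3 + 18x^2 + 23x + 10).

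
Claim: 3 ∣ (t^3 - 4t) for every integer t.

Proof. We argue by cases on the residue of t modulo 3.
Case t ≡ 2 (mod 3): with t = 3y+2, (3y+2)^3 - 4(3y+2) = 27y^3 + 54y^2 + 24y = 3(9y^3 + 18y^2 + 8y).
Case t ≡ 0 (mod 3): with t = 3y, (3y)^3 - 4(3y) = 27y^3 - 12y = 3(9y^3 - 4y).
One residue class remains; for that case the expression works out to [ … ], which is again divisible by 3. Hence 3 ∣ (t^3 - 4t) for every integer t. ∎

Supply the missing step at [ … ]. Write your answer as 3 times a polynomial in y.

Only t ≡ 1 (mod 3) is unaccounted for. Put t = 3y+1:
(3y+1)^3 - 4(3y+1) expands to 27y^3 + 27y^2 - 3y - 3,
and factoring out 3 leaves 3(9y^3 + 9y^2 - y - 1).

3(9y^3 + 9y^2 - y - 1)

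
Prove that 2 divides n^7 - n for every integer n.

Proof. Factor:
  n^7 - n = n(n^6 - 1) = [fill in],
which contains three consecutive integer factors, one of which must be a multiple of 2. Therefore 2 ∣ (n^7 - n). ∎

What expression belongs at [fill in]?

(n - 1)n(n + 1)(n^4 + n^2 + 1)

n^6 - 1 = (n^2 - 1)(n^4 + n^2 + 1), and n^2 - 1 = (n-1)(n+1).
So n(n^6 - 1) = (n - 1)n(n + 1)(n^4 + n^2 + 1).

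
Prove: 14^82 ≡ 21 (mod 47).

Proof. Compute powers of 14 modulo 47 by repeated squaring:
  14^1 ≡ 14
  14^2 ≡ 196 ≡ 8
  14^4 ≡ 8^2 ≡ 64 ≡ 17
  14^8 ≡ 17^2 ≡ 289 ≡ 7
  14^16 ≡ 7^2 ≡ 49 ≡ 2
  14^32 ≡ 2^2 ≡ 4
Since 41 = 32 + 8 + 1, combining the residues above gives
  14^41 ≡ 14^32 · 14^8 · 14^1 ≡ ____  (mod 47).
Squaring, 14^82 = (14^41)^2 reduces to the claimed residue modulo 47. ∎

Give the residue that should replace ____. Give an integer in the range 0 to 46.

14^32 · 14^8 · 14^1 ≡ 4 · 7 · 14 = 392.
392 mod 47 = 16, so 14^41 ≡ 16 (mod 47).

16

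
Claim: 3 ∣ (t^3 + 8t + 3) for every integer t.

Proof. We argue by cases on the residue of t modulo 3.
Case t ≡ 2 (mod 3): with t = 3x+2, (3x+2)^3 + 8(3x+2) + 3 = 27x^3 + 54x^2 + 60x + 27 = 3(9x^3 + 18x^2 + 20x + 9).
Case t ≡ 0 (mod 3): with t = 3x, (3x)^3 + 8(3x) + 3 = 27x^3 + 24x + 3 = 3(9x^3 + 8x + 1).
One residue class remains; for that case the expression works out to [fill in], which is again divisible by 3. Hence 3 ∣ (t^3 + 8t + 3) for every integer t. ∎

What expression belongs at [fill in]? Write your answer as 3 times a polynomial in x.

3(9x^3 + 9x^2 + 11x + 4)

The residues treated are {2, 0}, so the missing case is t ≡ 1 (mod 3); write t = 3x+1.
Then (3x+1)^3 + 8(3x+1) + 3 = 27x^3 + 27x^2 + 33x + 12 = 3(9x^3 + 9x^2 + 11x + 4).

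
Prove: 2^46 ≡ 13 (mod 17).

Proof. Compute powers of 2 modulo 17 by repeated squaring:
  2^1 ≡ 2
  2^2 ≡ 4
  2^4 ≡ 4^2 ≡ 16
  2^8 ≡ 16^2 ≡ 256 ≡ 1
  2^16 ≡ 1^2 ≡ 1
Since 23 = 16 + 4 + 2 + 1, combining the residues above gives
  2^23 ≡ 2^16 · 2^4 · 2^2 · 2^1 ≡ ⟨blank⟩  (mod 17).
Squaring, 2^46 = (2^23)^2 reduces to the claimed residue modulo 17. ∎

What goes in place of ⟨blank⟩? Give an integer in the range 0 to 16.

2^16 · 2^4 · 2^2 · 2^1 ≡ 1 · 16 · 4 · 2 = 128.
128 mod 17 = 9, so 2^23 ≡ 9 (mod 17).

9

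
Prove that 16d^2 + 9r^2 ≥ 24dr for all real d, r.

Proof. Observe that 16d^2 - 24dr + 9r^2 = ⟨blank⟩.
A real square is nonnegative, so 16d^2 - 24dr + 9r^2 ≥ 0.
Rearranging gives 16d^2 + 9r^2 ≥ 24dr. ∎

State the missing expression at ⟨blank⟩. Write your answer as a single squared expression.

The leading and trailing coefficients are 4^2 and 3^2, and 24 = 2·4·3, so the trinomial is (4d - 3r)^2.
Hence 16d^2 - 24dr + 9r^2 ≥ 0.

(4d - 3r)^2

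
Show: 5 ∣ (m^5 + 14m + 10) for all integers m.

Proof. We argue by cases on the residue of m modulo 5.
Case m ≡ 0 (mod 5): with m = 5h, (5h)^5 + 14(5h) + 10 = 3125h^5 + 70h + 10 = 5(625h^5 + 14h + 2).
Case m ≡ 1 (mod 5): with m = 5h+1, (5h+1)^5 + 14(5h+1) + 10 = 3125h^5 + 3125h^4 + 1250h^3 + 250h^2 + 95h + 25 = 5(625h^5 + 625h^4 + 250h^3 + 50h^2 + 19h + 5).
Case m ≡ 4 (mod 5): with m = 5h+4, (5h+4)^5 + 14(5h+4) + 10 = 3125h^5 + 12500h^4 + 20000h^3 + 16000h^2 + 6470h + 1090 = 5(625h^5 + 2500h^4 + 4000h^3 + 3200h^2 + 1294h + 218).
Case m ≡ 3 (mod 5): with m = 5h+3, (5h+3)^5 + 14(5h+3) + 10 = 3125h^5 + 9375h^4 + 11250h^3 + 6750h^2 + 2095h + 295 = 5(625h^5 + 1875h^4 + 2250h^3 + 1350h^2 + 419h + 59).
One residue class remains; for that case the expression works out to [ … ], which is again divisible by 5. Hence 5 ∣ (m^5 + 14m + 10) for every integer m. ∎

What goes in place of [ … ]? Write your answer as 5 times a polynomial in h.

5(625h^5 + 1250h^4 + 1000h^3 + 400h^2 + 94h + 14)

Only m ≡ 2 (mod 5) is unaccounted for. Put m = 5h+2:
(5h+2)^5 + 14(5h+2) + 10 expands to 3125h^5 + 6250h^4 + 5000h^3 + 2000h^2 + 470h + 70,
and factoring out 5 leaves 5(625h^5 + 1250h^4 + 1000h^3 + 400h^2 + 94h + 14).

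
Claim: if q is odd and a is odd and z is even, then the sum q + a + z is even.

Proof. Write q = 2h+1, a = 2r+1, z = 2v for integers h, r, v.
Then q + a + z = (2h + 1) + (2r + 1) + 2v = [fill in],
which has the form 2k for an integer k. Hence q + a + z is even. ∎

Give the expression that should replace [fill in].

2(h + r + v + 1)

Expanding: (2h + 1) + (2r + 1) + 2v = 2h + 2r + 2v + 2.
Every term is even; pulling out the factor of 2 gives 2(h + r + v + 1).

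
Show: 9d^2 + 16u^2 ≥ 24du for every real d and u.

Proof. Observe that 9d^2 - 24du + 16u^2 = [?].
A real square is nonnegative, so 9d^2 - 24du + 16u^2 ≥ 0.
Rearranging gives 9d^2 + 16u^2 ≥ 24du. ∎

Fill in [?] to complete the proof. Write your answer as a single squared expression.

9d^2 - 24du + 16u^2 is a perfect-square trinomial: the outer terms are (3d)^2 and (4u)^2, and the cross term is -2·3d·4u.
So 9d^2 - 24du + 16u^2 = (3d - 4u)^2 ≥ 0.

(3d - 4u)^2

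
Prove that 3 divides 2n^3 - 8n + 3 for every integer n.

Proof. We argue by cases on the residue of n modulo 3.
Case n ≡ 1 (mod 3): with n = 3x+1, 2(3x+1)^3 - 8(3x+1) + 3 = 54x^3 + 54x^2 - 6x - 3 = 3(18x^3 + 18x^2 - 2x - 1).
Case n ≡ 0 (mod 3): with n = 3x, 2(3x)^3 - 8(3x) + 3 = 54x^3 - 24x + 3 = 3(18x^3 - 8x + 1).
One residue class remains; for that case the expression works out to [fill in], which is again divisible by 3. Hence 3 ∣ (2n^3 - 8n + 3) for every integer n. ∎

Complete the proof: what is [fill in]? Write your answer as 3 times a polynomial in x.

3(18x^3 + 36x^2 + 16x + 1)

The residues treated are {1, 0}, so the missing case is n ≡ 2 (mod 3); write n = 3x+2.
Then 2(3x+2)^3 - 8(3x+2) + 3 = 54x^3 + 108x^2 + 48x + 3 = 3(18x^3 + 36x^2 + 16x + 1).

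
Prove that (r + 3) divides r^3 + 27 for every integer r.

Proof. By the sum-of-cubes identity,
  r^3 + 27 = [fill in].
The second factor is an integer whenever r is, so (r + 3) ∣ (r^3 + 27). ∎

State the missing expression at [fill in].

a^3 + b^3 = (a + b)(a^2 - ab + b^2). With a = r, b = 3:
r^3 + 27 = (r + 3)(r^2 - 3r + 9).

(r + 3)(r^2 - 3r + 9)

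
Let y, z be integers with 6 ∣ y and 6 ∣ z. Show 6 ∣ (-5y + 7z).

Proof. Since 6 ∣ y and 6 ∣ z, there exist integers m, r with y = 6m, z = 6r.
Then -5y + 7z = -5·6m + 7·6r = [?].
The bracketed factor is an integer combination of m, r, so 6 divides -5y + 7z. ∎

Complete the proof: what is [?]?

Each term has a factor of 6: -5·6m + 7·6r = 6·(-5m + 7r).
Since -5m + 7r is an integer, 6 ∣ (-5y + 7z).

6(-5m + 7r)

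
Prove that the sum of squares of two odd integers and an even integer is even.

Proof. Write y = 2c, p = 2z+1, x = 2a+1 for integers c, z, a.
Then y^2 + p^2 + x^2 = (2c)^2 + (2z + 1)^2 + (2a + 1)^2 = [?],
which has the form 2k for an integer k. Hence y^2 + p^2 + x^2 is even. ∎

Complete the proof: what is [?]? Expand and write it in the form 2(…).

2(2a^2 + 2a + 2c^2 + 2z^2 + 2z + 1)

(2c)^2 + (2z + 1)^2 + (2a + 1)^2 = 4a^2 + 4a + 4c^2 + 4z^2 + 4z + 2
= 2(2a^2 + 2a + 2c^2 + 2z^2 + 2z + 1).
Since 2a^2 + 2a + 2c^2 + 2z^2 + 2z + 1 is an integer, the sum of squares is of the form 2k for an integer k.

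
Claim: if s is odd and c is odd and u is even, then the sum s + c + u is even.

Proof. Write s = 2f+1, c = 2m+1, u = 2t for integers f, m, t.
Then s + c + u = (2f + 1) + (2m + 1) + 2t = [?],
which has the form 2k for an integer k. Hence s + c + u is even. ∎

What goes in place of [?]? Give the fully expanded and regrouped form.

2(f + m + t + 1)

Expanding: (2f + 1) + (2m + 1) + 2t = 2f + 2m + 2t + 2.
Every term is even; pulling out the factor of 2 gives 2(f + m + t + 1).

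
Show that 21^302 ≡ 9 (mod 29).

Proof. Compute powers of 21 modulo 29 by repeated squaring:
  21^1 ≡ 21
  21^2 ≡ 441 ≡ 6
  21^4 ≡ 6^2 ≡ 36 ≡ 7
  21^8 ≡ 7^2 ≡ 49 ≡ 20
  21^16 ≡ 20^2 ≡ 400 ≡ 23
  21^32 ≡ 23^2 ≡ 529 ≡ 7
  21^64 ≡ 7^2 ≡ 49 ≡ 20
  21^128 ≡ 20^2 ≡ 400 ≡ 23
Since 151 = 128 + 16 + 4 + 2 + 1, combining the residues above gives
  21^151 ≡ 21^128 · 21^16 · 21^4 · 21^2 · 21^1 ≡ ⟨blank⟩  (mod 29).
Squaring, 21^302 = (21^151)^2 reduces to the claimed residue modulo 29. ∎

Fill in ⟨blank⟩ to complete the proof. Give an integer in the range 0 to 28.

Multiply the listed residues: 23 · 23 · 7 · 6 · 21 = 529 → 3703 → 22218 → 466578.
Reducing modulo 29: 466578 = 16088·29 + 26, so 21^151 ≡ 26.

26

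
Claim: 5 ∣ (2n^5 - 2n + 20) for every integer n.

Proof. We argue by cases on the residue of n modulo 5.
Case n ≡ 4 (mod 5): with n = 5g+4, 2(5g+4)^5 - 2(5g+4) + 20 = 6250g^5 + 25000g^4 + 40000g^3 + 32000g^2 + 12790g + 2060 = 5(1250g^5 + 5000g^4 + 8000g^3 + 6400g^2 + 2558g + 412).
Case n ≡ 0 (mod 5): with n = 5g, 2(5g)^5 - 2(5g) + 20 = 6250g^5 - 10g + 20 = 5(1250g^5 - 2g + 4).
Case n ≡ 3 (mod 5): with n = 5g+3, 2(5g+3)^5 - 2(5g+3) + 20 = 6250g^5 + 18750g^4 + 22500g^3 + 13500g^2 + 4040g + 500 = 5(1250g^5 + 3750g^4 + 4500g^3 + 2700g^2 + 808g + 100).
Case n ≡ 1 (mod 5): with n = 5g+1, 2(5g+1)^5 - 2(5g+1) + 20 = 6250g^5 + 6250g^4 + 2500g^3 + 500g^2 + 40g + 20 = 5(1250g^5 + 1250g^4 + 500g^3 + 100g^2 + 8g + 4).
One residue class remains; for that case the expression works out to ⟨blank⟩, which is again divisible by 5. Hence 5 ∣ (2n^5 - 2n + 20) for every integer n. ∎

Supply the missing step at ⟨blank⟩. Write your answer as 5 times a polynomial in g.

5(1250g^5 + 2500g^4 + 2000g^3 + 800g^2 + 158g + 16)

Only n ≡ 2 (mod 5) is unaccounted for. Put n = 5g+2:
2(5g+2)^5 - 2(5g+2) + 20 expands to 6250g^5 + 12500g^4 + 10000g^3 + 4000g^2 + 790g + 80,
and factoring out 5 leaves 5(1250g^5 + 2500g^4 + 2000g^3 + 800g^2 + 158g + 16).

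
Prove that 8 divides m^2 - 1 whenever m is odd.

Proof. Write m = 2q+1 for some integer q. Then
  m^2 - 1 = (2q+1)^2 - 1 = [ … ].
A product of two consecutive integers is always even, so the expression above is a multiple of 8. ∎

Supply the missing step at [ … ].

4q(q + 1)

(2q+1)^2 - 1 = 4q^2 + 4q + 1 - 1 = 4q^2 + 4q = 4q(q+1).
Since q and q+1 are consecutive, q(q+1) is even, and 4·(even) is a multiple of 8.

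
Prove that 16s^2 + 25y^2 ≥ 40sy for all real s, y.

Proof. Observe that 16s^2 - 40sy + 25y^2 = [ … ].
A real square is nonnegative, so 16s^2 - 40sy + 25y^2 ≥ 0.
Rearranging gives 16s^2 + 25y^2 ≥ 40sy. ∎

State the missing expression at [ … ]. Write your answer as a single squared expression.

16s^2 - 40sy + 25y^2 is a perfect-square trinomial: the outer terms are (4s)^2 and (5y)^2, and the cross term is -2·4s·5y.
So 16s^2 - 40sy + 25y^2 = (4s - 5y)^2 ≥ 0.

(4s - 5y)^2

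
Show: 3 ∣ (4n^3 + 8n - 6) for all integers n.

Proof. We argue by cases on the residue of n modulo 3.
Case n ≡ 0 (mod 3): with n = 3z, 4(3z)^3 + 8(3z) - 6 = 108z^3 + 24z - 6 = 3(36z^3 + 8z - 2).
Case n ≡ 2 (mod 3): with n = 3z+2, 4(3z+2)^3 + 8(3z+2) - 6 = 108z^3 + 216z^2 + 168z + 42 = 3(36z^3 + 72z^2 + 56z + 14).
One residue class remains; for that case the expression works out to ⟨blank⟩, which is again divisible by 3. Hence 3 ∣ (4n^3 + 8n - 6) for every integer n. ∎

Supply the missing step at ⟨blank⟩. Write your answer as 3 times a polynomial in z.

3(36z^3 + 36z^2 + 20z + 2)

Only n ≡ 1 (mod 3) is unaccounted for. Put n = 3z+1:
4(3z+1)^3 + 8(3z+1) - 6 expands to 108z^3 + 108z^2 + 60z + 6,
and factoring out 3 leaves 3(36z^3 + 36z^2 + 20z + 2).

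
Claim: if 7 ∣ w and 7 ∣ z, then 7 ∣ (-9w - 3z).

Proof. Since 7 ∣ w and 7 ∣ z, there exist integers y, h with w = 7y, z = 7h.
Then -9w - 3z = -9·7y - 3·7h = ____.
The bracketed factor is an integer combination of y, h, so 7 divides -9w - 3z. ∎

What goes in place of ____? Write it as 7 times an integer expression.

Pull the common 7 out of every term: -9·7y - 3·7h = 7(-3h - 9y).
-3h - 9y is an integer, which exhibits the divisibility.

7(-3h - 9y)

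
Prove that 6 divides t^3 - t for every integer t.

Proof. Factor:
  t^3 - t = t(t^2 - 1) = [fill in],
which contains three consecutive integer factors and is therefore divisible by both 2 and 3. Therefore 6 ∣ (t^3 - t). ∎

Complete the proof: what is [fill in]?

t(t^2 - 1) = t(t - 1)(t + 1) = (t - 1)t(t + 1).
These three factors are consecutive integers, so their product is divisible by 6.

(t - 1)t(t + 1)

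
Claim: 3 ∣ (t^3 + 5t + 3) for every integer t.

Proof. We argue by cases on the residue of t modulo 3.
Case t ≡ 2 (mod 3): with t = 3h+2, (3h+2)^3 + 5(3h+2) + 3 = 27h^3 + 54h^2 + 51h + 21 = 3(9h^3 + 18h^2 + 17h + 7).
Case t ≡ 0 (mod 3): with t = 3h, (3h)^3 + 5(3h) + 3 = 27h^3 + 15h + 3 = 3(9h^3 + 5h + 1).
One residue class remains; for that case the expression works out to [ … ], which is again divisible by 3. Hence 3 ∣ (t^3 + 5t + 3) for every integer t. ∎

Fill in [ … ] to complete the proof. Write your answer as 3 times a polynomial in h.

The residues treated are {2, 0}, so the missing case is t ≡ 1 (mod 3); write t = 3h+1.
Then (3h+1)^3 + 5(3h+1) + 3 = 27h^3 + 27h^2 + 24h + 9 = 3(9h^3 + 9h^2 + 8h + 3).

3(9h^3 + 9h^2 + 8h + 3)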